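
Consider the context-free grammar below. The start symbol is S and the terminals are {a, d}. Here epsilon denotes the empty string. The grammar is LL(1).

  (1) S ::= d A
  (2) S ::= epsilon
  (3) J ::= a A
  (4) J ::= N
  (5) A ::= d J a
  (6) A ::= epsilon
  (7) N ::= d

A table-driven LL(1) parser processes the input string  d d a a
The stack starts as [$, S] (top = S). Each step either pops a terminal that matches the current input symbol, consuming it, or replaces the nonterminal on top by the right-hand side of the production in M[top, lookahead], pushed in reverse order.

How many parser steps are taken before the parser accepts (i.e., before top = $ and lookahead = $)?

     Stack    Input      Action
  1  $ S      d d a a $  expand S ::= d A
  2  $ A d    d d a a $  match d
  3  $ A      d a a $    expand A ::= d J a
  4  $ a J d  d a a $    match d
  5  $ a J    a a $      expand J ::= a A
  6  $ a A a  a a $      match a
  7  $ a A    a $        expand A ::= epsilon
  8  $ a      a $        match a
Accept reached after 8 steps.

8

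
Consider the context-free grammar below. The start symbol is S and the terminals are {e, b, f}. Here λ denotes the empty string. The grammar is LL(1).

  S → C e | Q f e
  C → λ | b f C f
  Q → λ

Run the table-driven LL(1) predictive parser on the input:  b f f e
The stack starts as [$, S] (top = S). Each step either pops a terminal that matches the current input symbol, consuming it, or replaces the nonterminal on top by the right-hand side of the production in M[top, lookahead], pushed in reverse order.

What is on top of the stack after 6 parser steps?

step 1: stack=$ S  input=b f f e $  — expand S → C e
step 2: stack=$ e C  input=b f f e $  — expand C → b f C f
step 3: stack=$ e f C f b  input=b f f e $  — match b
step 4: stack=$ e f C f  input=f f e $  — match f
step 5: stack=$ e f C  input=f e $  — expand C → λ
step 6: stack=$ e f  input=f e $  — match f
Stack after step 6: $ e (top = e).

e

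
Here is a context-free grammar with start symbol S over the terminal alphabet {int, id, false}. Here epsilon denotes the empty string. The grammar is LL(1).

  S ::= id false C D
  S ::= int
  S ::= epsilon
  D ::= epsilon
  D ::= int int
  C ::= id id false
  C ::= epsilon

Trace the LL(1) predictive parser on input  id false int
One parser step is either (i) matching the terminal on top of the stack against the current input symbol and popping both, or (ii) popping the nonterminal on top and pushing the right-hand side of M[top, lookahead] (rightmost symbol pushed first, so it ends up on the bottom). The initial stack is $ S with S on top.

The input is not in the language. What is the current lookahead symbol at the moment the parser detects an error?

     Stack           Input           Action
  1  $ S             id false int $  expand S ::= id false C D
  2  $ D C false id  id false int $  match id
  3  $ D C false     false int $     match false
  4  $ D C           int $           expand C ::= epsilon
  5  $ D             int $           expand D ::= int int
  6  $ int int       int $           match int
  7  $ int           $               error: top is terminal int but lookahead is $

$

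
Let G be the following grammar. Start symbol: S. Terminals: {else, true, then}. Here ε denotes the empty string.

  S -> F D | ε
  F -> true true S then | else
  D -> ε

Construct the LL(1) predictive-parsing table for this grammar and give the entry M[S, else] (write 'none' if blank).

S -> F D

FIRST(F): from F->true true S then we get {true}; from F->else we get {else}. So FIRST(F) = {else, true}.
FIRST(D): from D->ε we get {ε}. So FIRST(D) = {ε}.
FIRST(S): from S->F D we get {else, true}; from S->ε we get {ε}. So FIRST(S) = {ε, else, true}.
FOLLOW(S) includes $ since S is the start symbol.
FOLLOW(S): in F->true true S then, S is followed by then with FIRST {then}. Thus FOLLOW(S) = {$, then}.
For S -> F D: FIRST(F D) = {else, true}, so it goes in M[S, t] for t ∈ {else, true}.
For S -> ε: FIRST(ε) = {ε}, so it goes in M[S, t] for t ∈ {}; since ε ∈ FIRST, also for every t ∈ FOLLOW(S) = {$, then}.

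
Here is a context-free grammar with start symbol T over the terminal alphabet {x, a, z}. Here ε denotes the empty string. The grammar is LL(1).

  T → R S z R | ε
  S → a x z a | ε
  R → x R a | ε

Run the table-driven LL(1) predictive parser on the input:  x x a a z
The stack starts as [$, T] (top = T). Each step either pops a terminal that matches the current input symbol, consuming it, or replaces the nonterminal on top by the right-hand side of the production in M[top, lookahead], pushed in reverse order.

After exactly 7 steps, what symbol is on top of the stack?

step 1: stack=$ T  input=x x a a z $  — expand T → R S z R
step 2: stack=$ R z S R  input=x x a a z $  — expand R → x R a
step 3: stack=$ R z S a R x  input=x x a a z $  — match x
step 4: stack=$ R z S a R  input=x a a z $  — expand R → x R a
step 5: stack=$ R z S a a R x  input=x a a z $  — match x
step 6: stack=$ R z S a a R  input=a a z $  — expand R → ε
step 7: stack=$ R z S a a  input=a a z $  — match a
Stack after step 7: $ R z S a (top = a).

a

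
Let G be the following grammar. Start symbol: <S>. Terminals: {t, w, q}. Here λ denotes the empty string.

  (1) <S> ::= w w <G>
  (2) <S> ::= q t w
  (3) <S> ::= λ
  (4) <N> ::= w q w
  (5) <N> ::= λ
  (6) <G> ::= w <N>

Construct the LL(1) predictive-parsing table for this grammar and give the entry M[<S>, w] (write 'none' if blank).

FIRST(<S>): from <S>::=w w <G> we get {w}; from <S>::=q t w we get {q}; from <S>::=λ we get {λ}. So FIRST(<S>) = {λ, q, w}.
FIRST(<N>): from <N>::=w q w we get {w}; from <N>::=λ we get {λ}. So FIRST(<N>) = {λ, w}.
FIRST(<G>): from <G>::=w <N> we get {w}. So FIRST(<G>) = {w}.
FOLLOW(<S>) includes $ since <S> is the start symbol.
FOLLOW(<S>): <S> appears on no right-hand side. Thus FOLLOW(<S>) = {$}.
For <S> ::= w w <G>: FIRST(w w <G>) = {w}, so it goes in M[<S>, t] for t ∈ {w}.
For <S> ::= q t w: FIRST(q t w) = {q}, so it goes in M[<S>, t] for t ∈ {q}.
For <S> ::= λ: FIRST(λ) = {λ}, so it goes in M[<S>, t] for t ∈ {}; since λ ∈ FIRST, also for every t ∈ FOLLOW(<S>) = {$}.

<S> ::= w w <G>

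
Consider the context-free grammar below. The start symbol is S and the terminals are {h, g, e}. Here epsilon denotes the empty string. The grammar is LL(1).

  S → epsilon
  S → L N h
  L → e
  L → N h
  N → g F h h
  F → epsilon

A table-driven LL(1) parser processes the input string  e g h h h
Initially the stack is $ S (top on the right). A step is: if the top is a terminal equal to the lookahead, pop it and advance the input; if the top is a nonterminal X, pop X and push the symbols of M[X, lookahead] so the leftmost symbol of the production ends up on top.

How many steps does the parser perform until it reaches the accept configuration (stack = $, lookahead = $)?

9

     Stack        Input        Action
  1  $ S          e g h h h $  expand S → L N h
  2  $ h N L      e g h h h $  expand L → e
  3  $ h N e      e g h h h $  match e
  4  $ h N        g h h h $    expand N → g F h h
  5  $ h h h F g  g h h h $    match g
  6  $ h h h F    h h h $      expand F → epsilon
  7  $ h h h      h h h $      match h
  8  $ h h        h h $        match h
  9  $ h          h $          match h
Accept reached after 9 steps.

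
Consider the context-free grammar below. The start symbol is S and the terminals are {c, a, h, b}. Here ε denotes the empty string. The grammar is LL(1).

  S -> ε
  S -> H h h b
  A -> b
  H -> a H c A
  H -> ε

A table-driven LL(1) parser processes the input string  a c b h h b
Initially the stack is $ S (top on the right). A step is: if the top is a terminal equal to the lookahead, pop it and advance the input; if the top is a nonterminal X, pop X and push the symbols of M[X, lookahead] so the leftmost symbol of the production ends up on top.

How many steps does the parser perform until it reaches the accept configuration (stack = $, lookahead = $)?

10

step 1: stack=$ S  input=a c b h h b $  — expand S -> H h h b
step 2: stack=$ b h h H  input=a c b h h b $  — expand H -> a H c A
step 3: stack=$ b h h A c H a  input=a c b h h b $  — match a
step 4: stack=$ b h h A c H  input=c b h h b $  — expand H -> ε
step 5: stack=$ b h h A c  input=c b h h b $  — match c
step 6: stack=$ b h h A  input=b h h b $  — expand A -> b
step 7: stack=$ b h h b  input=b h h b $  — match b
step 8: stack=$ b h h  input=h h b $  — match h
step 9: stack=$ b h  input=h b $  — match h
step 10: stack=$ b  input=b $  — match b
Accept reached after 10 steps.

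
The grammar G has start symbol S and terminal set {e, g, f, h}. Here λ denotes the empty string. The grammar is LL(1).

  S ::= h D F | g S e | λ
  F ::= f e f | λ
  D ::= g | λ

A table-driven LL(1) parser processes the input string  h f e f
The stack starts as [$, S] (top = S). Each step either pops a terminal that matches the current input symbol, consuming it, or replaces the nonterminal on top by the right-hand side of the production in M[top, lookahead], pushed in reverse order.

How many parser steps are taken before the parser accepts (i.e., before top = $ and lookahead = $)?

step 1: stack=$ S  input=h f e f $  — expand S ::= h D F
step 2: stack=$ F D h  input=h f e f $  — match h
step 3: stack=$ F D  input=f e f $  — expand D ::= λ
step 4: stack=$ F  input=f e f $  — expand F ::= f e f
step 5: stack=$ f e f  input=f e f $  — match f
step 6: stack=$ f e  input=e f $  — match e
step 7: stack=$ f  input=f $  — match f
Accept reached after 7 steps.

7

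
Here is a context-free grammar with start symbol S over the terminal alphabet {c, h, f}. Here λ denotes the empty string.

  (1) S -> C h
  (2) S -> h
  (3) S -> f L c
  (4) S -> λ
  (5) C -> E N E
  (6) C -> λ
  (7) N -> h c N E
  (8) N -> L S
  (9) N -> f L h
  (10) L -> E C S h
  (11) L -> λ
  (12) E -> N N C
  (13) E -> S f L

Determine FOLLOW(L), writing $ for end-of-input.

{c, f, h}

FIRST(S) = {λ, f, h}  (via C h)
FIRST(C) = {λ, f, h}  (via E N E)
FIRST(N) = {λ, f, h}  (via L S)
FIRST(E) = {λ, f, h}  (via N N C, S f L)
FIRST(L) = {λ, f, h}  (via E C S h)
FOLLOW(S) includes $ since S is the start symbol.
FOLLOW(S): in N->L S, the suffix after S is empty, so FOLLOW(S) ⊇ FOLLOW(N) = {f, h}; in L->E C S h, S is followed by h with FIRST {h}; in E->S f L, S is followed by f L with FIRST {f}. Thus FOLLOW(S) = {$, f, h}.
FOLLOW(C): in S->C h, C is followed by h with FIRST {h}; in L->E C S h, C is followed by S h with FIRST {f, h}; in E->N N C, the suffix after C is empty, so FOLLOW(C) ⊇ FOLLOW(E) = {f, h}. Thus FOLLOW(C) = {f, h}.
FOLLOW(N): in C->E N E, N is followed by E with FIRST {λ, f, h}; in C->E N E, the suffix after N is nullable, so FOLLOW(N) ⊇ FOLLOW(C) = {f, h}; in N->h c N E, N is followed by E with FIRST {λ, f, h}; in N->h c N E, the suffix after N is nullable (adds nothing new); in E->N N C (occurrence 1), N is followed by N C with FIRST {λ, f, h}; in E->N N C (occurrence 1), the suffix after N is nullable, so FOLLOW(N) ⊇ FOLLOW(E) = {f, h}; in E->N N C (occurrence 2), N is followed by C with FIRST {λ, f, h}; in E->N N C (occurrence 2), the suffix after N is nullable, so FOLLOW(N) ⊇ FOLLOW(E) = {f, h}. Thus FOLLOW(N) = {f, h}.
FOLLOW(E): in C->E N E (occurrence 1), E is followed by N E with FIRST {λ, f, h}; in C->E N E (occurrence 1), the suffix after E is nullable, so FOLLOW(E) ⊇ FOLLOW(C) = {f, h}; in C->E N E (occurrence 2), the suffix after E is empty, so FOLLOW(E) ⊇ FOLLOW(C) = {f, h}; in N->h c N E, the suffix after E is empty, so FOLLOW(E) ⊇ FOLLOW(N) = {f, h}; in L->E C S h, E is followed by C S h with FIRST {f, h}. Thus FOLLOW(E) = {f, h}.
FOLLOW(L): in S->f L c, L is followed by c with FIRST {c}; in N->L S, L is followed by S with FIRST {λ, f, h}; in N->L S, the suffix after L is nullable, so FOLLOW(L) ⊇ FOLLOW(N) = {f, h}; in N->f L h, L is followed by h with FIRST {h}; in E->S f L, the suffix after L is empty, so FOLLOW(L) ⊇ FOLLOW(E) = {f, h}. Thus FOLLOW(L) = {c, f, h}.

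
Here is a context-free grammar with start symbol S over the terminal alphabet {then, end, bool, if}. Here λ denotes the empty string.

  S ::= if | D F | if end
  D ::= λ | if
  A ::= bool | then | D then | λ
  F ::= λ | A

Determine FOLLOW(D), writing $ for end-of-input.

{$, bool, if, then}

FIRST(D): from D::=λ we get {λ}; from D::=if we get {if}. So FIRST(D) = {λ, if}.
FIRST(A): from A::=bool we get {bool}; from A::=then we get {then}; from A::=D then we get {if, then}; from A::=λ we get {λ}. So FIRST(A) = {λ, bool, if, then}.
FIRST(F): from F::=λ we get {λ}; from F::=A we get {λ, bool, if, then}. So FIRST(F) = {λ, bool, if, then}.
FIRST(S): from S::=if we get {if}; from S::=D F we get {λ, bool, if, then}; from S::=if end we get {if}. So FIRST(S) = {λ, bool, if, then}.
FOLLOW(S) includes $ since S is the start symbol.
FOLLOW(S): S appears on no right-hand side. Thus FOLLOW(S) = {$}.
FOLLOW(D): in S::=D F, D is followed by F with FIRST {λ, bool, if, then}; in S::=D F, the suffix after D is nullable, so FOLLOW(D) ⊇ FOLLOW(S) = {$}; in A::=D then, D is followed by then with FIRST {then}. Thus FOLLOW(D) = {$, bool, if, then}.
FOLLOW(F): in S::=D F, the suffix after F is empty, so FOLLOW(F) ⊇ FOLLOW(S) = {$}. Thus FOLLOW(F) = {$}.
FOLLOW(A): in F::=A, the suffix after A is empty, so FOLLOW(A) ⊇ FOLLOW(F) = {$}. Thus FOLLOW(A) = {$}.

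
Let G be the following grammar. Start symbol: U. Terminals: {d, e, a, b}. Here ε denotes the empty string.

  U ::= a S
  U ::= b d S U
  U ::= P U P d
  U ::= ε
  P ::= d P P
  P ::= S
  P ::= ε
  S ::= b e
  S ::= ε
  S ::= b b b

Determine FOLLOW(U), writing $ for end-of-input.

{$, b, d}

FIRST(S) = {ε, b}
FIRST(P) = {ε, b, d}  (via S)
FIRST(U) = {ε, a, b, d}  (via P U P d)
FOLLOW(U) includes $ since U is the start symbol.
FOLLOW(U): in U::=b d S U, the suffix after U is empty (adds nothing new); in U::=P U P d, U is followed by P d with FIRST {b, d}. Thus FOLLOW(U) = {$, b, d}.
FOLLOW(P): in U::=P U P d (occurrence 1), P is followed by U P d with FIRST {a, b, d}; in U::=P U P d (occurrence 2), P is followed by d with FIRST {d}; in P::=d P P (occurrence 1), P is followed by P with FIRST {ε, b, d}; in P::=d P P (occurrence 1), the suffix after P is nullable (adds nothing new); in P::=d P P (occurrence 2), the suffix after P is empty (adds nothing new). Thus FOLLOW(P) = {a, b, d}.
FOLLOW(S): in U::=a S, the suffix after S is empty, so FOLLOW(S) ⊇ FOLLOW(U) = {$, b, d}; in U::=b d S U, S is followed by U with FIRST {ε, a, b, d}; in U::=b d S U, the suffix after S is nullable, so FOLLOW(S) ⊇ FOLLOW(U) = {$, b, d}; in P::=S, the suffix after S is empty, so FOLLOW(S) ⊇ FOLLOW(P) = {a, b, d}. Thus FOLLOW(S) = {$, a, b, d}.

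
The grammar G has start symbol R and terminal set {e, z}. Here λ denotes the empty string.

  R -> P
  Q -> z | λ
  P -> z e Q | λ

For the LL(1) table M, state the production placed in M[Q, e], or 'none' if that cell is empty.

FIRST(Q): from Q->z we get {z}; from Q->λ we get {λ}. So FIRST(Q) = {λ, z}.
FIRST(P): from P->z e Q we get {z}; from P->λ we get {λ}. So FIRST(P) = {λ, z}.
FIRST(R): from R->P we get {λ, z}. So FIRST(R) = {λ, z}.
FOLLOW(R) includes $ since R is the start symbol.
FOLLOW(P): in R->P, the suffix after P is empty, so FOLLOW(P) ⊇ FOLLOW(R) = {$}. Thus FOLLOW(P) = {$}.
FOLLOW(Q): in P->z e Q, the suffix after Q is empty, so FOLLOW(Q) ⊇ FOLLOW(P) = {$}. Thus FOLLOW(Q) = {$}.
For Q -> z: FIRST(z) = {z}, so it goes in M[Q, t] for t ∈ {z}.
For Q -> λ: FIRST(λ) = {λ}, so it goes in M[Q, t] for t ∈ {}; since λ ∈ FIRST, also for every t ∈ FOLLOW(Q) = {$}.
None of these place a production in M[Q, e].

none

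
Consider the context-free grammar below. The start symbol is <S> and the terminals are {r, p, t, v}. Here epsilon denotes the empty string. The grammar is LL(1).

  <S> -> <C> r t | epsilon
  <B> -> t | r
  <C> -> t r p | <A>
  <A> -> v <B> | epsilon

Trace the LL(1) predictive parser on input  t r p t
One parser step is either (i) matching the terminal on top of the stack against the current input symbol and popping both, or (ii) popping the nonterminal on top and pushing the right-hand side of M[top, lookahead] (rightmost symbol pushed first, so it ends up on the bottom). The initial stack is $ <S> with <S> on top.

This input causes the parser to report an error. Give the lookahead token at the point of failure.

t

     Stack        Input      Action
  1  $ <S>        t r p t $  expand <S> -> <C> r t
  2  $ t r <C>    t r p t $  expand <C> -> t r p
  3  $ t r p r t  t r p t $  match t
  4  $ t r p r    r p t $    match r
  5  $ t r p      p t $      match p
  6  $ t r        t $        error: top is terminal r but lookahead is t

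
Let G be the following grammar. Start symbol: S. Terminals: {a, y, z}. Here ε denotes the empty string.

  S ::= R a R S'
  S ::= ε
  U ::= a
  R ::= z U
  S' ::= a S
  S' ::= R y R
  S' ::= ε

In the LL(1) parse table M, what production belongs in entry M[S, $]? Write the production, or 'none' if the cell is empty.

FIRST(U): from U::=a we get {a}. So FIRST(U) = {a}.
FIRST(R): from R::=z U we get {z}. So FIRST(R) = {z}.
FIRST(S): from S::=R a R S' we get {z}; from S::=ε we get {ε}. So FIRST(S) = {ε, z}.
FIRST(S'): from S'::=a S we get {a}; from S'::=R y R we get {z}; from S'::=ε we get {ε}. So FIRST(S') = {ε, a, z}.
FOLLOW(S) includes $ since S is the start symbol.
FOLLOW(S): in S'::=a S, the suffix after S is empty, so FOLLOW(S) ⊇ FOLLOW(S') = {$}. Thus FOLLOW(S) = {$}.
FOLLOW(S'): in S::=R a R S', the suffix after S' is empty, so FOLLOW(S') ⊇ FOLLOW(S) = {$}. Thus FOLLOW(S') = {$}.
For S ::= R a R S': FIRST(R a R S') = {z}, so it goes in M[S, t] for t ∈ {z}.
For S ::= ε: FIRST(ε) = {ε}, so it goes in M[S, t] for t ∈ {}; since ε ∈ FIRST, also for every t ∈ FOLLOW(S) = {$}.

S ::= ε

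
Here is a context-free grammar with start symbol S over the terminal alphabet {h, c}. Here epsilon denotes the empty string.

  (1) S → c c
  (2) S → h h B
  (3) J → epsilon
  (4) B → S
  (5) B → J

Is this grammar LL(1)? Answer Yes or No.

Yes

FIRST(S) = {c, h}
FIRST(J) = {epsilon}
FIRST(B) = {epsilon, c, h}
FOLLOW(S) = {$}
FOLLOW(J) = {$}
FOLLOW(B) = {$}
Each cell of M receives at most one production.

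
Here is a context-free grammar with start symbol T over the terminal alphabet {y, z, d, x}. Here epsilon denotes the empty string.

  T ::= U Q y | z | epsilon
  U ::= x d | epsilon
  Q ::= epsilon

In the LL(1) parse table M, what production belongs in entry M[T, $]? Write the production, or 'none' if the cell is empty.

FIRST(U): from U::=x d we get {x}; from U::=epsilon we get {epsilon}. So FIRST(U) = {epsilon, x}.
FIRST(Q): from Q::=epsilon we get {epsilon}. So FIRST(Q) = {epsilon}.
FIRST(T): from T::=U Q y we get {x, y}; from T::=z we get {z}; from T::=epsilon we get {epsilon}. So FIRST(T) = {epsilon, x, y, z}.
FOLLOW(T) includes $ since T is the start symbol.
FOLLOW(T): T appears on no right-hand side. Thus FOLLOW(T) = {$}.
For T ::= U Q y: FIRST(U Q y) = {x, y}, so it goes in M[T, t] for t ∈ {x, y}.
For T ::= z: FIRST(z) = {z}, so it goes in M[T, t] for t ∈ {z}.
For T ::= epsilon: FIRST(epsilon) = {epsilon}, so it goes in M[T, t] for t ∈ {}; since epsilon ∈ FIRST, also for every t ∈ FOLLOW(T) = {$}.

T ::= epsilon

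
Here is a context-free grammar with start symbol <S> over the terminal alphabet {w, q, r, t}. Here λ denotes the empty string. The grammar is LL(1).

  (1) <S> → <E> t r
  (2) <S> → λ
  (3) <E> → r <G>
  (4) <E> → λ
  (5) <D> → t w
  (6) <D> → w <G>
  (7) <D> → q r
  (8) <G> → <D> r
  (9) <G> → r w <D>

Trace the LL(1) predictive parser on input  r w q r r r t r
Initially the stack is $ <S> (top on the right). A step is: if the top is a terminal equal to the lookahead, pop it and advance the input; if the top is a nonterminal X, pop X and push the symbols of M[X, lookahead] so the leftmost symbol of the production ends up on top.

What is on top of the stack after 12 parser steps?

t

step 1: stack=$ <S>  input=r w q r r r t r $  — expand <S> → <E> t r
step 2: stack=$ r t <E>  input=r w q r r r t r $  — expand <E> → r <G>
step 3: stack=$ r t <G> r  input=r w q r r r t r $  — match r
step 4: stack=$ r t <G>  input=w q r r r t r $  — expand <G> → <D> r
step 5: stack=$ r t r <D>  input=w q r r r t r $  — expand <D> → w <G>
step 6: stack=$ r t r <G> w  input=w q r r r t r $  — match w
step 7: stack=$ r t r <G>  input=q r r r t r $  — expand <G> → <D> r
step 8: stack=$ r t r r <D>  input=q r r r t r $  — expand <D> → q r
step 9: stack=$ r t r r r q  input=q r r r t r $  — match q
step 10: stack=$ r t r r r  input=r r r t r $  — match r
step 11: stack=$ r t r r  input=r r t r $  — match r
step 12: stack=$ r t r  input=r t r $  — match r
Stack after step 12: $ r t (top = t).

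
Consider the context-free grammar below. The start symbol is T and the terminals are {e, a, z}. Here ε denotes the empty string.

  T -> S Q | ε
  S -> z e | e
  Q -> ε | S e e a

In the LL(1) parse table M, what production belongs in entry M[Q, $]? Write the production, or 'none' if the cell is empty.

FIRST(S): from S->z e we get {z}; from S->e we get {e}. So FIRST(S) = {e, z}.
FIRST(T): from T->S Q we get {e, z}; from T->ε we get {ε}. So FIRST(T) = {ε, e, z}.
FIRST(Q): from Q->ε we get {ε}; from Q->S e e a we get {e, z}. So FIRST(Q) = {ε, e, z}.
FOLLOW(T) includes $ since T is the start symbol.
FOLLOW(T): T appears on no right-hand side. Thus FOLLOW(T) = {$}.
FOLLOW(Q): in T->S Q, the suffix after Q is empty, so FOLLOW(Q) ⊇ FOLLOW(T) = {$}. Thus FOLLOW(Q) = {$}.
For Q -> ε: FIRST(ε) = {ε}, so it goes in M[Q, t] for t ∈ {}; since ε ∈ FIRST, also for every t ∈ FOLLOW(Q) = {$}.
For Q -> S e e a: FIRST(S e e a) = {e, z}, so it goes in M[Q, t] for t ∈ {e, z}.

Q -> ε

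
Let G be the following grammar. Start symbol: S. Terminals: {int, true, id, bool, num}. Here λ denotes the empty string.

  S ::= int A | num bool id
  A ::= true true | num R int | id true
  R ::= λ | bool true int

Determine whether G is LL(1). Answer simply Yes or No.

FIRST(S) = {int, num}
FIRST(A) = {id, num, true}
FIRST(R) = {λ, bool}
FOLLOW(S) = {$}
FOLLOW(A) = {$}
FOLLOW(R) = {int}
Each cell of M receives at most one production.

Yes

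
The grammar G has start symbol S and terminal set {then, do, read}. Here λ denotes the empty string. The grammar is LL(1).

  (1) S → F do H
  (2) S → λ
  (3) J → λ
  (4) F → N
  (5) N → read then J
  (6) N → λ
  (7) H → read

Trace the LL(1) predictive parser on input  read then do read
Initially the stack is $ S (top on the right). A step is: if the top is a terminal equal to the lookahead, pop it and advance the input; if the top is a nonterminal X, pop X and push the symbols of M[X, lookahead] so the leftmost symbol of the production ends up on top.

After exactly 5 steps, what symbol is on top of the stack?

J

     Stack               Input                Action
  1  $ S                 read then do read $  expand S → F do H
  2  $ H do F            read then do read $  expand F → N
  3  $ H do N            read then do read $  expand N → read then J
  4  $ H do J then read  read then do read $  match read
  5  $ H do J then       then do read $       match then
Stack after step 5: $ H do J (top = J).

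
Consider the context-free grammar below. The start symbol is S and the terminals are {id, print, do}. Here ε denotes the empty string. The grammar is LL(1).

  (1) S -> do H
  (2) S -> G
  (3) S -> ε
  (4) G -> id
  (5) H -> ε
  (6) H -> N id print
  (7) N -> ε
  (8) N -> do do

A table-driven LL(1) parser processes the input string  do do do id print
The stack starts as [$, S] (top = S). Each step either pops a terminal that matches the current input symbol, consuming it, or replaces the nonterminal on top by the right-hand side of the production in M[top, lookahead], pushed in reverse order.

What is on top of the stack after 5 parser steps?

do

step 1: stack=$ S  input=do do do id print $  — expand S -> do H
step 2: stack=$ H do  input=do do do id print $  — match do
step 3: stack=$ H  input=do do id print $  — expand H -> N id print
step 4: stack=$ print id N  input=do do id print $  — expand N -> do do
step 5: stack=$ print id do do  input=do do id print $  — match do
Stack after step 5: $ print id do (top = do).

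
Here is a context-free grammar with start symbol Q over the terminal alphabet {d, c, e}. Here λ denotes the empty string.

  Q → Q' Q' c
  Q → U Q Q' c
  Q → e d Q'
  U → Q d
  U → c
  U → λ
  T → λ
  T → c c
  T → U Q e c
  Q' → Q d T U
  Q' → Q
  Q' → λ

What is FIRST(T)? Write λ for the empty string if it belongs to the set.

{λ, c, e}

FIRST(Q): from Q→Q' Q' c we get {c, e}; from Q→U Q Q' c we get {c, e}; from Q→e d Q' we get {e}. So FIRST(Q) = {c, e}.
FIRST(U): from U→Q d we get {c, e}; from U→c we get {c}; from U→λ we get {λ}. So FIRST(U) = {λ, c, e}.
FIRST(Q'): from Q'→Q d T U we get {c, e}; from Q'→Q we get {c, e}; from Q'→λ we get {λ}. So FIRST(Q') = {λ, c, e}.
FIRST(T): from T→λ we get {λ}; from T→c c we get {c}; from T→U Q e c we get {c, e}. So FIRST(T) = {λ, c, e}.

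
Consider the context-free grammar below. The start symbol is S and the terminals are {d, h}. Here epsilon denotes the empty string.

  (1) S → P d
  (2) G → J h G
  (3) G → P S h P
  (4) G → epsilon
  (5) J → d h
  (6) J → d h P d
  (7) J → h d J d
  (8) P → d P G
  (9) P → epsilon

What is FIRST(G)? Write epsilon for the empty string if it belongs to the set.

{epsilon, d, h}

FIRST(J) = {d, h}
FIRST(P) = {epsilon, d}
FIRST(S) = {d}  (via P d)
FIRST(G) = {epsilon, d, h}  (via J h G, P S h P)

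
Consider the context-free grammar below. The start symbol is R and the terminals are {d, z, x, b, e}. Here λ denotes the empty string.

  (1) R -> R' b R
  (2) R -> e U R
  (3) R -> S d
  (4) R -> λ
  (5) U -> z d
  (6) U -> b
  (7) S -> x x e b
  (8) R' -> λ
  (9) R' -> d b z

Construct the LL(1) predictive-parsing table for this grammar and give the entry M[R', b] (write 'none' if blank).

FIRST(U) = {b, z}
FIRST(S) = {x}
FIRST(R') = {λ, d}
FIRST(R) = {λ, b, d, e, x}  (via R' b R, S d)
FOLLOW(R) includes $ since R is the start symbol.
FOLLOW(R'): in R->R' b R, R' is followed by b R with FIRST {b}. Thus FOLLOW(R') = {b}.
For R' -> λ: FIRST(λ) = {λ}, so it goes in M[R', t] for t ∈ {}; since λ ∈ FIRST, also for every t ∈ FOLLOW(R') = {b}.
For R' -> d b z: FIRST(d b z) = {d}, so it goes in M[R', t] for t ∈ {d}.

R' -> λ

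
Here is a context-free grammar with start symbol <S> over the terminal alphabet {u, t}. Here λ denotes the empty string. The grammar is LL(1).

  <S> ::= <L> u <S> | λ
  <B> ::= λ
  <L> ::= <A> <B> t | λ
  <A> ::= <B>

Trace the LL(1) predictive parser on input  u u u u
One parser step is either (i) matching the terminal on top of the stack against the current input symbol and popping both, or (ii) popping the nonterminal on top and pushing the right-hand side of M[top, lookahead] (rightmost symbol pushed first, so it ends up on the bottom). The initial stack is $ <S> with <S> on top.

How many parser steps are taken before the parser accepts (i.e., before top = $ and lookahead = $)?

13

step 1: stack=$ <S>  input=u u u u $  — expand <S> ::= <L> u <S>
step 2: stack=$ <S> u <L>  input=u u u u $  — expand <L> ::= λ
step 3: stack=$ <S> u  input=u u u u $  — match u
step 4: stack=$ <S>  input=u u u $  — expand <S> ::= <L> u <S>
step 5: stack=$ <S> u <L>  input=u u u $  — expand <L> ::= λ
step 6: stack=$ <S> u  input=u u u $  — match u
step 7: stack=$ <S>  input=u u $  — expand <S> ::= <L> u <S>
step 8: stack=$ <S> u <L>  input=u u $  — expand <L> ::= λ
step 9: stack=$ <S> u  input=u u $  — match u
step 10: stack=$ <S>  input=u $  — expand <S> ::= <L> u <S>
step 11: stack=$ <S> u <L>  input=u $  — expand <L> ::= λ
step 12: stack=$ <S> u  input=u $  — match u
step 13: stack=$ <S>  input=$  — expand <S> ::= λ
Accept reached after 13 steps.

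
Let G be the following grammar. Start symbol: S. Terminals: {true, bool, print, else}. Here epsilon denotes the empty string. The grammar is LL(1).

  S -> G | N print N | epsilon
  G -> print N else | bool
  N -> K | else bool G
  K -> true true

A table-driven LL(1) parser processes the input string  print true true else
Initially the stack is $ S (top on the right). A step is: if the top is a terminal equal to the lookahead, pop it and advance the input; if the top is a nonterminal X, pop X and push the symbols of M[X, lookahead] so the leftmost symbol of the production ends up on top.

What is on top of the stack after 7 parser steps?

     Stack             Input                   Action
  1  $ S               print true true else $  expand S -> G
  2  $ G               print true true else $  expand G -> print N else
  3  $ else N print    print true true else $  match print
  4  $ else N          true true else $        expand N -> K
  5  $ else K          true true else $        expand K -> true true
  6  $ else true true  true true else $        match true
  7  $ else true       true else $             match true
Stack after step 7: $ else (top = else).

else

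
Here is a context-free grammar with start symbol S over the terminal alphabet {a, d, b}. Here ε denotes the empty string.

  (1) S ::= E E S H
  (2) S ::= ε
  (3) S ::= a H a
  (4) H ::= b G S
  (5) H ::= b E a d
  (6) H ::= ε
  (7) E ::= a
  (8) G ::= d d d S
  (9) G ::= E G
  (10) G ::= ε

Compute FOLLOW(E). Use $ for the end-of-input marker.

{$, a, b, d}

FIRST(H) = {ε, b}
FIRST(E) = {a}
FIRST(S) = {ε, a}  (via E E S H)
FIRST(G) = {ε, a, d}  (via E G)
FOLLOW(S) includes $ since S is the start symbol.
FOLLOW(S): in S::=E E S H, S is followed by H with FIRST {ε, b}; in S::=E E S H, the suffix after S is nullable (adds nothing new); in H::=b G S, the suffix after S is empty, so FOLLOW(S) ⊇ FOLLOW(H) = {$, a, b}; in G::=d d d S, the suffix after S is empty, so FOLLOW(S) ⊇ FOLLOW(G) = {$, a, b}. Thus FOLLOW(S) = {$, a, b}.
FOLLOW(H): in S::=E E S H, the suffix after H is empty, so FOLLOW(H) ⊇ FOLLOW(S) = {$, a, b}; in S::=a H a, H is followed by a with FIRST {a}. Thus FOLLOW(H) = {$, a, b}.
FOLLOW(G): in H::=b G S, G is followed by S with FIRST {ε, a}; in H::=b G S, the suffix after G is nullable, so FOLLOW(G) ⊇ FOLLOW(H) = {$, a, b}; in G::=E G, the suffix after G is empty (adds nothing new). Thus FOLLOW(G) = {$, a, b}.
FOLLOW(E): in S::=E E S H (occurrence 1), E is followed by E S H with FIRST {a}; in S::=E E S H (occurrence 2), E is followed by S H with FIRST {ε, a, b}; in S::=E E S H (occurrence 2), the suffix after E is nullable, so FOLLOW(E) ⊇ FOLLOW(S) = {$, a, b}; in H::=b E a d, E is followed by a d with FIRST {a}; in G::=E G, E is followed by G with FIRST {ε, a, d}; in G::=E G, the suffix after E is nullable, so FOLLOW(E) ⊇ FOLLOW(G) = {$, a, b}. Thus FOLLOW(E) = {$, a, b, d}.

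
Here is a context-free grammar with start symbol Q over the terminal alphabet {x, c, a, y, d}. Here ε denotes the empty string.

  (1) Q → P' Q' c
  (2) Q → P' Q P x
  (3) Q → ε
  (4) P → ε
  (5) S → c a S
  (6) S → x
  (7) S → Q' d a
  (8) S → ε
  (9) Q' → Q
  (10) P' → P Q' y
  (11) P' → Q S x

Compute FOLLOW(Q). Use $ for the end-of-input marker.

FIRST(P): from P→ε we get {ε}. So FIRST(P) = {ε}.
FIRST(Q): from Q→P' Q' c we get {c, d, x, y}; from Q→P' Q P x we get {c, d, x, y}; from Q→ε we get {ε}. So FIRST(Q) = {ε, c, d, x, y}.
FIRST(Q'): from Q'→Q we get {ε, c, d, x, y}. So FIRST(Q') = {ε, c, d, x, y}.
FIRST(S): from S→c a S we get {c}; from S→x we get {x}; from S→Q' d a we get {c, d, x, y}; from S→ε we get {ε}. So FIRST(S) = {ε, c, d, x, y}.
FIRST(P'): from P'→P Q' y we get {c, d, x, y}; from P'→Q S x we get {c, d, x, y}. So FIRST(P') = {c, d, x, y}.
FOLLOW(Q) includes $ since Q is the start symbol.
FOLLOW(P): in Q→P' Q P x, P is followed by x with FIRST {x}; in P'→P Q' y, P is followed by Q' y with FIRST {c, d, x, y}. Thus FOLLOW(P) = {c, d, x, y}.
FOLLOW(S): in S→c a S, the suffix after S is empty (adds nothing new); in P'→Q S x, S is followed by x with FIRST {x}. Thus FOLLOW(S) = {x}.
FOLLOW(Q'): in Q→P' Q' c, Q' is followed by c with FIRST {c}; in S→Q' d a, Q' is followed by d a with FIRST {d}; in P'→P Q' y, Q' is followed by y with FIRST {y}. Thus FOLLOW(Q') = {c, d, y}.
FOLLOW(Q): in Q→P' Q P x, Q is followed by P x with FIRST {x}; in Q'→Q, the suffix after Q is empty, so FOLLOW(Q) ⊇ FOLLOW(Q') = {c, d, y}; in P'→Q S x, Q is followed by S x with FIRST {c, d, x, y}. Thus FOLLOW(Q) = {$, c, d, x, y}.
FOLLOW(P'): in Q→P' Q' c, P' is followed by Q' c with FIRST {c, d, x, y}; in Q→P' Q P x, P' is followed by Q P x with FIRST {c, d, x, y}. Thus FOLLOW(P') = {c, d, x, y}.

{$, c, d, x, y}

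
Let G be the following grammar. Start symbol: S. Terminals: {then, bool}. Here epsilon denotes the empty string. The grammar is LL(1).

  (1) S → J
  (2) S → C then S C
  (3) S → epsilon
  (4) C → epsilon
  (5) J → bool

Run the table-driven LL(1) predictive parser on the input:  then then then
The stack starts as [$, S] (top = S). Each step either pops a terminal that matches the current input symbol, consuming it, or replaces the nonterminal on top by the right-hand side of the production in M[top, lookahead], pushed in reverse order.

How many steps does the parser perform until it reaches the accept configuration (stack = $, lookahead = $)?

13

      Stack             Input             Action
   1  $ S               then then then $  expand S → C then S C
   2  $ C S then C      then then then $  expand C → epsilon
   3  $ C S then        then then then $  match then
   4  $ C S             then then $       expand S → C then S C
   5  $ C C S then C    then then $       expand C → epsilon
   6  $ C C S then      then then $       match then
   7  $ C C S           then $            expand S → C then S C
   8  $ C C C S then C  then $            expand C → epsilon
   9  $ C C C S then    then $            match then
  10  $ C C C S         $                 expand S → epsilon
  11  $ C C C           $                 expand C → epsilon
  12  $ C C             $                 expand C → epsilon
  13  $ C               $                 expand C → epsilon
Accept reached after 13 steps.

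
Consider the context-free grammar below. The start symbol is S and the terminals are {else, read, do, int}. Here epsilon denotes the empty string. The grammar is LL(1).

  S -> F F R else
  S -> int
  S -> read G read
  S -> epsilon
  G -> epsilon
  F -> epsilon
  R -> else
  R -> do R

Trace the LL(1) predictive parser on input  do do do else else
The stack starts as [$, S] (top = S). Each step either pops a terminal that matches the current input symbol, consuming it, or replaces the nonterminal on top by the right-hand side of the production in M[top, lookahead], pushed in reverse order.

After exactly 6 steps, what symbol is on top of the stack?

     Stack         Input                 Action
  1  $ S           do do do else else $  expand S -> F F R else
  2  $ else R F F  do do do else else $  expand F -> epsilon
  3  $ else R F    do do do else else $  expand F -> epsilon
  4  $ else R      do do do else else $  expand R -> do R
  5  $ else R do   do do do else else $  match do
  6  $ else R      do do else else $     expand R -> do R
Stack after step 6: $ else R do (top = do).

do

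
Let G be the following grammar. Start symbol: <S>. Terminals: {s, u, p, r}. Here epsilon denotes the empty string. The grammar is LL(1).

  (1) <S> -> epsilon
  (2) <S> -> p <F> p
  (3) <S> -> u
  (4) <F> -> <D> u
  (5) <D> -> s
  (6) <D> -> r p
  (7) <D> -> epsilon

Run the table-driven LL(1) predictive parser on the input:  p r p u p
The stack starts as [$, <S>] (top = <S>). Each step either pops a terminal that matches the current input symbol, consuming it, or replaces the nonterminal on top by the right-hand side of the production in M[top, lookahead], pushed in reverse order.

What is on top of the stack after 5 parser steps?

step 1: stack=$ <S>  input=p r p u p $  — expand <S> -> p <F> p
step 2: stack=$ p <F> p  input=p r p u p $  — match p
step 3: stack=$ p <F>  input=r p u p $  — expand <F> -> <D> u
step 4: stack=$ p u <D>  input=r p u p $  — expand <D> -> r p
step 5: stack=$ p u p r  input=r p u p $  — match r
Stack after step 5: $ p u p (top = p).

p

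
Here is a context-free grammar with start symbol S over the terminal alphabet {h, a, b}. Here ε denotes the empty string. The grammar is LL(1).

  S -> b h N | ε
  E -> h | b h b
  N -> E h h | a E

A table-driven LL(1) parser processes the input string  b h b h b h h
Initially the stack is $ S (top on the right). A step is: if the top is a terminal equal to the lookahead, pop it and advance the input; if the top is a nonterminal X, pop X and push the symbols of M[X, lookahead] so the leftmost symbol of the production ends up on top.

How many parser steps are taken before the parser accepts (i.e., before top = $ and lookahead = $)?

step 1: stack=$ S  input=b h b h b h h $  — expand S -> b h N
step 2: stack=$ N h b  input=b h b h b h h $  — match b
step 3: stack=$ N h  input=h b h b h h $  — match h
step 4: stack=$ N  input=b h b h h $  — expand N -> E h h
step 5: stack=$ h h E  input=b h b h h $  — expand E -> b h b
step 6: stack=$ h h b h b  input=b h b h h $  — match b
step 7: stack=$ h h b h  input=h b h h $  — match h
step 8: stack=$ h h b  input=b h h $  — match b
step 9: stack=$ h h  input=h h $  — match h
step 10: stack=$ h  input=h $  — match h
Accept reached after 10 steps.

10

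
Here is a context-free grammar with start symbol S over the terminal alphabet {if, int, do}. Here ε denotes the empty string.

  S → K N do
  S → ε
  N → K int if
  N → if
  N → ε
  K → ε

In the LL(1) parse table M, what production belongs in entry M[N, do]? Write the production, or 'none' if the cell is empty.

N → ε

FIRST(K): from K→ε we get {ε}. So FIRST(K) = {ε}.
FIRST(N): from N→K int if we get {int}; from N→if we get {if}; from N→ε we get {ε}. So FIRST(N) = {ε, if, int}.
FIRST(S): from S→K N do we get {do, if, int}; from S→ε we get {ε}. So FIRST(S) = {ε, do, if, int}.
FOLLOW(S) includes $ since S is the start symbol.
FOLLOW(N): in S→K N do, N is followed by do with FIRST {do}. Thus FOLLOW(N) = {do}.
For N → K int if: FIRST(K int if) = {int}, so it goes in M[N, t] for t ∈ {int}.
For N → if: FIRST(if) = {if}, so it goes in M[N, t] for t ∈ {if}.
For N → ε: FIRST(ε) = {ε}, so it goes in M[N, t] for t ∈ {}; since ε ∈ FIRST, also for every t ∈ FOLLOW(N) = {do}.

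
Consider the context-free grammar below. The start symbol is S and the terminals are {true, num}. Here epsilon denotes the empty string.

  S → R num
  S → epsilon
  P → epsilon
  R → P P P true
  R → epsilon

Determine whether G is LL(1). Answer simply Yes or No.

FIRST(S) = {epsilon, num, true}
FIRST(P) = {epsilon}
FIRST(R) = {epsilon, true}
FOLLOW(S) = {$}
FOLLOW(P) = {true}
FOLLOW(R) = {num}
Each cell of M receives at most one production.

Yes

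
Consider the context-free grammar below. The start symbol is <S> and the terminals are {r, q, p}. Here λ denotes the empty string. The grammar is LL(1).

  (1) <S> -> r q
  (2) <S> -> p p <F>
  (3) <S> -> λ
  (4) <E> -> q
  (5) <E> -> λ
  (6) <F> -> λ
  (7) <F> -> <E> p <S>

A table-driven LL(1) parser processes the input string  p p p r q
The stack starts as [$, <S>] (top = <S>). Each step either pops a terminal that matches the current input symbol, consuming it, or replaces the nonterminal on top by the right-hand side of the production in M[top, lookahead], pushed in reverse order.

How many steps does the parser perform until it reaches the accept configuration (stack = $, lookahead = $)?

step 1: stack=$ <S>  input=p p p r q $  — expand <S> -> p p <F>
step 2: stack=$ <F> p p  input=p p p r q $  — match p
step 3: stack=$ <F> p  input=p p r q $  — match p
step 4: stack=$ <F>  input=p r q $  — expand <F> -> <E> p <S>
step 5: stack=$ <S> p <E>  input=p r q $  — expand <E> -> λ
step 6: stack=$ <S> p  input=p r q $  — match p
step 7: stack=$ <S>  input=r q $  — expand <S> -> r q
step 8: stack=$ q r  input=r q $  — match r
step 9: stack=$ q  input=q $  — match q
Accept reached after 9 steps.

9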